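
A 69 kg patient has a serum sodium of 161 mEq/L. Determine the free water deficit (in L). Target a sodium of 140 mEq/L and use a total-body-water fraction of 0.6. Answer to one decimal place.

6.2 L

TBW = 0.6 · 69 = 41.4 L
Free water deficit = TBW · (Na/140 − 1)
= 41.4 · (161/140 − 1)
= 41.4 · 0.15
= 6.21 L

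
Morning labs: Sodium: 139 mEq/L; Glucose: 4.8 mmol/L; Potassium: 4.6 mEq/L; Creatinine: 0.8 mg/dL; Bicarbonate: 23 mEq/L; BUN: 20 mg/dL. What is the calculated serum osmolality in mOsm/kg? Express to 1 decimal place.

289.9 mOsm/kg

Calculated osmolality = 2·Na + glucose + BUN/2.8
= 2·139 + 4.8 + 20/2.8
= 278 + 4.80 + 7.14
= 289.94 mOsm/kg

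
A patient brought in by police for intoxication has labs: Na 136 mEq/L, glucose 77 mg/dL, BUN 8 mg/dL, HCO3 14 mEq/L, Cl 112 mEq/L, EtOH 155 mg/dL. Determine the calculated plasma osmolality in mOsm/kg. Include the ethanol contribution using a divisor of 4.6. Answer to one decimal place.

312.8 mOsm/kg

Calculated osmolality = 2·Na + glucose/18 + BUN/2.8 + ethanol/4.6
= 2·136 + 77/18 + 8/2.8 + 155/4.6
= 272 + 4.28 + 2.86 + 33.70
= 312.84 mOsm/kg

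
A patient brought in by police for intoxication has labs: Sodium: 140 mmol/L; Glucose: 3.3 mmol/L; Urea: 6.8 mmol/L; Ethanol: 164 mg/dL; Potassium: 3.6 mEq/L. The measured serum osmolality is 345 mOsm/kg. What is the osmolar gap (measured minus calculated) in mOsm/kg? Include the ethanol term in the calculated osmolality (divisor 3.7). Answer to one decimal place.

Calculated osmolality = 2·Na + glucose + urea + ethanol/3.7
= 2·140 + 3.3 + 6.8 + 164/3.7
= 280 + 3.30 + 6.80 + 44.32
= 334.42 mOsm/kg ≈ 334.4 mOsm/kg
Osmolar gap = measured − calculated = 345 − 334.4 = 10.6 mOsm/kg

10.6 mOsm/kg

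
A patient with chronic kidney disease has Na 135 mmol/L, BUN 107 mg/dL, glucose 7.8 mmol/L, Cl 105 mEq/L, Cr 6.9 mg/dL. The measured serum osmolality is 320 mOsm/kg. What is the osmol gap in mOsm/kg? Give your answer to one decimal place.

4.0 mOsm/kg

Calculated osmolality = 2·Na + glucose + BUN/2.8
= 2·135 + 7.8 + 107/2.8
= 270 + 7.80 + 38.21
= 316.01 mOsm/kg ≈ 316.0 mOsm/kg
Osmolar gap = measured − calculated = 320 − 316.0 = 4.0 mOsm/kg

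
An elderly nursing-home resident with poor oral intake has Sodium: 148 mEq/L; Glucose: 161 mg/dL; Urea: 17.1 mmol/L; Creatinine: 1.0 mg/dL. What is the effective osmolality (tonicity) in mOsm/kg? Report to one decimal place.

Effective osmolality excludes urea (freely permeant across cell membranes):
2·Na + glucose/18
= 2·148 + 161/18
= 296 + 8.94
= 304.94 mOsm/kg

304.9 mOsm/kg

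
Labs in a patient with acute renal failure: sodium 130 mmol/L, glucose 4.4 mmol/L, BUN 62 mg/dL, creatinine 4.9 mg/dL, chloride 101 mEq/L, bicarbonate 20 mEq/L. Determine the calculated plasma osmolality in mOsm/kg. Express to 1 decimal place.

Calculated osmolality = 2·Na + glucose + BUN/2.8
= 2·130 + 4.4 + 62/2.8
= 260 + 4.40 + 22.14
= 286.54 mOsm/kg

286.5 mOsm/kg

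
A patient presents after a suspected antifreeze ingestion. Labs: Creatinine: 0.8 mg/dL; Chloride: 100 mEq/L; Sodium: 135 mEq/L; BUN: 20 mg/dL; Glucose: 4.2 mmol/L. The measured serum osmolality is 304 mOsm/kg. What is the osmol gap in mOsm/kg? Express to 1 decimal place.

Calculated osmolality = 2·Na + glucose + BUN/2.8
= 2·135 + 4.2 + 20/2.8
= 270 + 4.20 + 7.14
= 281.34 mOsm/kg ≈ 281.3 mOsm/kg
Osmolar gap = measured − calculated = 304 − 281.3 = 22.7 mOsm/kg

22.7 mOsm/kg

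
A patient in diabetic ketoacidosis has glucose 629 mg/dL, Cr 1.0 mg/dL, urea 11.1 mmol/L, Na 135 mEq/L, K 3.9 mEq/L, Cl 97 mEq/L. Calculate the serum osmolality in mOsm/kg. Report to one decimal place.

Calculated osmolality = 2·Na + glucose/18 + urea
= 2·135 + 629/18 + 11.1
= 270 + 34.94 + 11.10
= 316.04 mOsm/kg

316.0 mOsm/kg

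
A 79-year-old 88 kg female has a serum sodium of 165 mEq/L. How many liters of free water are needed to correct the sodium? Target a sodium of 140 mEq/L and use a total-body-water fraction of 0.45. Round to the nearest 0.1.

TBW = 0.45 · 88 = 39.6 L
Free water deficit = TBW · (Na/140 − 1)
= 39.6 · (165/140 − 1)
= 39.6 · 0.1786
= 7.07 L

7.1 L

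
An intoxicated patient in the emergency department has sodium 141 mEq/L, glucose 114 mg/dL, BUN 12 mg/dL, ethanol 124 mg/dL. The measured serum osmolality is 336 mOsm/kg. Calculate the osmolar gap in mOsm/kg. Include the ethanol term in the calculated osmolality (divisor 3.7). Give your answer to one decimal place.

Calculated osmolality = 2·Na + glucose/18 + BUN/2.8 + ethanol/3.7
= 2·141 + 114/18 + 12/2.8 + 124/3.7
= 282 + 6.33 + 4.29 + 33.51
= 326.13 mOsm/kg ≈ 326.1 mOsm/kg
Osmolar gap = measured − calculated = 336 − 326.1 = 9.9 mOsm/kg

9.9 mOsm/kg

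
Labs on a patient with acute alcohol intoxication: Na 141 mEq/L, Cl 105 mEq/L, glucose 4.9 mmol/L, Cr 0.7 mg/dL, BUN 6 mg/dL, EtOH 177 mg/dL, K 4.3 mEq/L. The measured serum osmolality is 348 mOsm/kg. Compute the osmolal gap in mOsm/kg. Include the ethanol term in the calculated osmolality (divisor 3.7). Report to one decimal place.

11.1 mOsm/kg

Calculated osmolality = 2·Na + glucose + BUN/2.8 + ethanol/3.7
= 2·141 + 4.9 + 6/2.8 + 177/3.7
= 282 + 4.90 + 2.14 + 47.84
= 336.88 mOsm/kg ≈ 336.9 mOsm/kg
Osmolar gap = measured − calculated = 348 − 336.9 = 11.1 mOsm/kg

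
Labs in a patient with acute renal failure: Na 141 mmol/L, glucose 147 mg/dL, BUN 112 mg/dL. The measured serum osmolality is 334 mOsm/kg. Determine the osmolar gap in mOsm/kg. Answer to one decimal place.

Calculated osmolality = 2·Na + glucose/18 + BUN/2.8
= 2·141 + 147/18 + 112/2.8
= 282 + 8.17 + 40
= 330.17 mOsm/kg ≈ 330.2 mOsm/kg
Osmolar gap = measured − calculated = 334 − 330.2 = 3.8 mOsm/kg

3.8 mOsm/kg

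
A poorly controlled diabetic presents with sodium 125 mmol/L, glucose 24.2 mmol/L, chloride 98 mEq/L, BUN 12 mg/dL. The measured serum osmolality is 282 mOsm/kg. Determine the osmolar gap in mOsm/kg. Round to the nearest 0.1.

Calculated osmolality = 2·Na + glucose + BUN/2.8
= 2·125 + 24.2 + 12/2.8
= 250 + 24.20 + 4.29
= 278.49 mOsm/kg ≈ 278.5 mOsm/kg
Osmolar gap = measured − calculated = 282 − 278.5 = 3.5 mOsm/kg

3.5 mOsm/kg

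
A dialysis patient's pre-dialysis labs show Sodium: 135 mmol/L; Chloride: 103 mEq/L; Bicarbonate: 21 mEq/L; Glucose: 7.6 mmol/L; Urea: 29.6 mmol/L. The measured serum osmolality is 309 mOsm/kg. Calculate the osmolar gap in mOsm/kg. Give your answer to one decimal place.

1.8 mOsm/kg

Calculated osmolality = 2·Na + glucose + urea
= 2·135 + 7.6 + 29.6
= 270 + 7.60 + 29.60
= 307.2 mOsm/kg ≈ 307.2 mOsm/kg
Osmolar gap = measured − calculated = 309 − 307.2 = 1.8 mOsm/kg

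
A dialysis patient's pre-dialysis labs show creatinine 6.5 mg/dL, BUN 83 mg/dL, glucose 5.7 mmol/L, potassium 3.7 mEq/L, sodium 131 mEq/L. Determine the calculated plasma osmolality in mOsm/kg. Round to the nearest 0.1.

Calculated osmolality = 2·Na + glucose + BUN/2.8
= 2·131 + 5.7 + 83/2.8
= 262 + 5.70 + 29.64
= 297.34 mOsm/kg

297.3 mOsm/kg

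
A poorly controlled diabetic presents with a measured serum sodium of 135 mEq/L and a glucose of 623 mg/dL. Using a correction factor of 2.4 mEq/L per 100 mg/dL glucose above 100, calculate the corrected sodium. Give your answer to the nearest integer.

148 mEq/L

Corrected Na = measured Na + 2.4 · (glucose − 100)/100
= 135 + 2.4 · (623 − 100)/100
= 135 + 12.6
= 147.6 mEq/L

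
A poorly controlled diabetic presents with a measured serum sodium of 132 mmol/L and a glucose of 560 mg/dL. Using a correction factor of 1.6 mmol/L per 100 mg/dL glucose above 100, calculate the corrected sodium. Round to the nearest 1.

Corrected Na = measured Na + 1.6 · (glucose − 100)/100
= 132 + 1.6 · (560 − 100)/100
= 132 + 7.4
= 139.4 mmol/L

139 mmol/L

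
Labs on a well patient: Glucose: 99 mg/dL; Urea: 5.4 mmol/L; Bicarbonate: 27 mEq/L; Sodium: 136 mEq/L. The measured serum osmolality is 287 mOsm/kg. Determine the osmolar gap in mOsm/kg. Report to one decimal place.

Calculated osmolality = 2·Na + glucose/18 + urea
= 2·136 + 99/18 + 5.4
= 272 + 5.50 + 5.40
= 282.9 mOsm/kg ≈ 282.9 mOsm/kg
Osmolar gap = measured − calculated = 287 − 282.9 = 4.1 mOsm/kg

4.1 mOsm/kg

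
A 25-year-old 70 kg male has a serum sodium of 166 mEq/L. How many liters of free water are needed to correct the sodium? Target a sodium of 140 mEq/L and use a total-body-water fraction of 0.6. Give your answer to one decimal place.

TBW = 0.6 · 70 = 42 L
Free water deficit = TBW · (Na/140 − 1)
= 42 · (166/140 − 1)
= 42 · 0.1857
= 7.8 L

7.8 L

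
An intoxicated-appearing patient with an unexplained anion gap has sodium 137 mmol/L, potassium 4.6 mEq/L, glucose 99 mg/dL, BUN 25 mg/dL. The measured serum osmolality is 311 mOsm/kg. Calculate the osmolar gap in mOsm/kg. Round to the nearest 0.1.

22.6 mOsm/kg

Calculated osmolality = 2·Na + glucose/18 + BUN/2.8
= 2·137 + 99/18 + 25/2.8
= 274 + 5.50 + 8.93
= 288.43 mOsm/kg ≈ 288.4 mOsm/kg
Osmolar gap = measured − calculated = 311 − 288.4 = 22.6 mOsm/kg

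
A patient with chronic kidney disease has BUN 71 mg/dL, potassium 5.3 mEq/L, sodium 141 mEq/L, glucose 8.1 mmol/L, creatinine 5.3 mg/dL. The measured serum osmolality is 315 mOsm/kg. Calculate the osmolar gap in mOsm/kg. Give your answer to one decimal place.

Calculated osmolality = 2·Na + glucose + BUN/2.8
= 2·141 + 8.1 + 71/2.8
= 282 + 8.10 + 25.36
= 315.46 mOsm/kg ≈ 315.5 mOsm/kg
Osmolar gap = measured − calculated = 315 − 315.5 = -0.5 mOsm/kg

-0.5 mOsm/kg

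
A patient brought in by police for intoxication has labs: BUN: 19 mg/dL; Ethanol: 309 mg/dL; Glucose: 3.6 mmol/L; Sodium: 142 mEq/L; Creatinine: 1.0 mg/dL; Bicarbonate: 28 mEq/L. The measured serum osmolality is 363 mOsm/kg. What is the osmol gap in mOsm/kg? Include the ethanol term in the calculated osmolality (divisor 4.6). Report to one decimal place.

Calculated osmolality = 2·Na + glucose + BUN/2.8 + ethanol/4.6
= 2·142 + 3.6 + 19/2.8 + 309/4.6
= 284 + 3.60 + 6.79 + 67.17
= 361.56 mOsm/kg ≈ 361.6 mOsm/kg
Osmolar gap = measured − calculated = 363 − 361.6 = 1.4 mOsm/kg

1.4 mOsm/kg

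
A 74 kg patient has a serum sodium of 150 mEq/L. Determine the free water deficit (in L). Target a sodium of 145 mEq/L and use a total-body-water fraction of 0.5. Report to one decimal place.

1.3 L

TBW = 0.5 · 74 = 37 L
Free water deficit = TBW · (Na/145 − 1)
= 37 · (150/145 − 1)
= 37 · 0.0345
= 1.28 L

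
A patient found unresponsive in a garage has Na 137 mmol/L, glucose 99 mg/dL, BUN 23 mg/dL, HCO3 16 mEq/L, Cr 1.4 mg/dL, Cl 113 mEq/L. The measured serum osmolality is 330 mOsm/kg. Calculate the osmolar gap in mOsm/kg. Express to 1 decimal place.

Calculated osmolality = 2·Na + glucose/18 + BUN/2.8
= 2·137 + 99/18 + 23/2.8
= 274 + 5.50 + 8.21
= 287.71 mOsm/kg ≈ 287.7 mOsm/kg
Osmolar gap = measured − calculated = 330 − 287.7 = 42.3 mOsm/kg

42.3 mOsm/kg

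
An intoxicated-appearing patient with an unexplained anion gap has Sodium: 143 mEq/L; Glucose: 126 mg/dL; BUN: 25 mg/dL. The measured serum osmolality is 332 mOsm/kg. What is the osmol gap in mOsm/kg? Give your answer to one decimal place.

Calculated osmolality = 2·Na + glucose/18 + BUN/2.8
= 2·143 + 126/18 + 25/2.8
= 286 + 7 + 8.93
= 301.93 mOsm/kg ≈ 301.9 mOsm/kg
Osmolar gap = measured − calculated = 332 − 301.9 = 30.1 mOsm/kg

30.1 mOsm/kg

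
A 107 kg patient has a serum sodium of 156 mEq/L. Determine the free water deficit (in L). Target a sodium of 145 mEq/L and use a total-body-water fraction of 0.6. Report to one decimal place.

4.9 L

TBW = 0.6 · 107 = 64.2 L
Free water deficit = TBW · (Na/145 − 1)
= 64.2 · (156/145 − 1)
= 64.2 · 0.0759
= 4.87 L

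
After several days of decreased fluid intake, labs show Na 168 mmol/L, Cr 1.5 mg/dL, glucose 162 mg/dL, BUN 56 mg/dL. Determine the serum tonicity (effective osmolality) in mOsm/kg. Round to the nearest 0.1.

345.0 mOsm/kg

Effective osmolality excludes urea (freely permeant across cell membranes):
2·Na + glucose/18
= 2·168 + 162/18
= 336 + 9
= 345 mOsm/kg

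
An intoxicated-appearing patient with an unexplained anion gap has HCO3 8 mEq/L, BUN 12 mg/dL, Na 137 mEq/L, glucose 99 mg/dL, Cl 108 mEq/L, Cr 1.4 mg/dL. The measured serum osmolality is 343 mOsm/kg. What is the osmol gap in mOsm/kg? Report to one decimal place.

Calculated osmolality = 2·Na + glucose/18 + BUN/2.8
= 2·137 + 99/18 + 12/2.8
= 274 + 5.50 + 4.29
= 283.79 mOsm/kg ≈ 283.8 mOsm/kg
Osmolar gap = measured − calculated = 343 − 283.8 = 59.2 mOsm/kg

59.2 mOsm/kg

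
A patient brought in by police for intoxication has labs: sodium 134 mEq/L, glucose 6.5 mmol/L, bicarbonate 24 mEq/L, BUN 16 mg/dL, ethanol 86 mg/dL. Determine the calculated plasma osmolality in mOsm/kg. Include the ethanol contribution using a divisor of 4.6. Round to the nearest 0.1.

Calculated osmolality = 2·Na + glucose + BUN/2.8 + ethanol/4.6
= 2·134 + 6.5 + 16/2.8 + 86/4.6
= 268 + 6.50 + 5.71 + 18.70
= 298.91 mOsm/kg

298.9 mOsm/kg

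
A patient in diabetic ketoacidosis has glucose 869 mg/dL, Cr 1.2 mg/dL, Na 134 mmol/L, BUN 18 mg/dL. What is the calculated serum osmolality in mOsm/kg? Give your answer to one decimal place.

Calculated osmolality = 2·Na + glucose/18 + BUN/2.8
= 2·134 + 869/18 + 18/2.8
= 268 + 48.28 + 6.43
= 322.71 mOsm/kg

322.7 mOsm/kg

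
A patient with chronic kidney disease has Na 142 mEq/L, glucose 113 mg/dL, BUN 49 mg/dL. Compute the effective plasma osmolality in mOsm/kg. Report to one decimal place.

Effective osmolality excludes urea (freely permeant across cell membranes):
2·Na + glucose/18
= 2·142 + 113/18
= 284 + 6.28
= 290.28 mOsm/kg

290.3 mOsm/kg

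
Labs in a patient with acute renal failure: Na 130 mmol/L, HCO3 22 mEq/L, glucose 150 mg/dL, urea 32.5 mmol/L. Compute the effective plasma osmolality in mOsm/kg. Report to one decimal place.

Effective osmolality excludes urea (freely permeant across cell membranes):
2·Na + glucose/18
= 2·130 + 150/18
= 260 + 8.33
= 268.33 mOsm/kg

268.3 mOsm/kg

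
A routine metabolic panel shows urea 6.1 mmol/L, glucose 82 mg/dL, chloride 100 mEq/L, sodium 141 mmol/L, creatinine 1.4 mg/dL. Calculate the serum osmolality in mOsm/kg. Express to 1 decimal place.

Calculated osmolality = 2·Na + glucose/18 + urea
= 2·141 + 82/18 + 6.1
= 282 + 4.56 + 6.10
= 292.66 mOsm/kg

292.7 mOsm/kg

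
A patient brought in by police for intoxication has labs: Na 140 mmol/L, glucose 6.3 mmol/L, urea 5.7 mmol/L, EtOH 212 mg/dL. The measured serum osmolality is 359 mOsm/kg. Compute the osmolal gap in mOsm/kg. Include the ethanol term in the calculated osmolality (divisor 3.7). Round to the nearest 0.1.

9.7 mOsm/kg

Calculated osmolality = 2·Na + glucose + urea + ethanol/3.7
= 2·140 + 6.3 + 5.7 + 212/3.7
= 280 + 6.30 + 5.70 + 57.30
= 349.3 mOsm/kg ≈ 349.3 mOsm/kg
Osmolar gap = measured − calculated = 359 − 349.3 = 9.7 mOsm/kg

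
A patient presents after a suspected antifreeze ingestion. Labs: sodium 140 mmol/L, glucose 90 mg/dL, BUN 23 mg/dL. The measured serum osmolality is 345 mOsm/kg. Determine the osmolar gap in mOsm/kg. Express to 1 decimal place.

51.8 mOsm/kg

Calculated osmolality = 2·Na + glucose/18 + BUN/2.8
= 2·140 + 90/18 + 23/2.8
= 280 + 5 + 8.21
= 293.21 mOsm/kg ≈ 293.2 mOsm/kg
Osmolar gap = measured − calculated = 345 − 293.2 = 51.8 mOsm/kg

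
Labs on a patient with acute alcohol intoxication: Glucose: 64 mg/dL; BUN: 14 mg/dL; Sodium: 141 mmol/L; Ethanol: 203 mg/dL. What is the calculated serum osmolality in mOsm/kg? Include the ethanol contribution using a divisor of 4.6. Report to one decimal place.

Calculated osmolality = 2·Na + glucose/18 + BUN/2.8 + ethanol/4.6
= 2·141 + 64/18 + 14/2.8 + 203/4.6
= 282 + 3.56 + 5 + 44.13
= 334.69 mOsm/kg

334.7 mOsm/kg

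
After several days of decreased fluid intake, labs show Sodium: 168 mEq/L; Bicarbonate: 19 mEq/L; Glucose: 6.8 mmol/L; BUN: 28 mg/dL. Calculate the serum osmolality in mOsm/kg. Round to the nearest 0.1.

Calculated osmolality = 2·Na + glucose + BUN/2.8
= 2·168 + 6.8 + 28/2.8
= 336 + 6.80 + 10
= 352.8 mOsm/kg

352.8 mOsm/kg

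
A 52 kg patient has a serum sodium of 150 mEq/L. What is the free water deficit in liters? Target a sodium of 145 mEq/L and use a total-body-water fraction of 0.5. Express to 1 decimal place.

TBW = 0.5 · 52 = 26 L
Free water deficit = TBW · (Na/145 − 1)
= 26 · (150/145 − 1)
= 26 · 0.0345
= 0.9 L

0.9 L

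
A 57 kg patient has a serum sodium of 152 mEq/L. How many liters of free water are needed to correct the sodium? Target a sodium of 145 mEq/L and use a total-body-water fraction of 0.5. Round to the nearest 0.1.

1.4 L

TBW = 0.5 · 57 = 28.5 L
Free water deficit = TBW · (Na/145 − 1)
= 28.5 · (152/145 − 1)
= 28.5 · 0.0483
= 1.38 L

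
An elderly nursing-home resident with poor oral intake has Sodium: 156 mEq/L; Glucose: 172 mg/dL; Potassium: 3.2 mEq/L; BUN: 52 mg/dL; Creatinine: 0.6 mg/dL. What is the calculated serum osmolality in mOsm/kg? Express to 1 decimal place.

340.1 mOsm/kg

Calculated osmolality = 2·Na + glucose/18 + BUN/2.8
= 2·156 + 172/18 + 52/2.8
= 312 + 9.56 + 18.57
= 340.13 mOsm/kg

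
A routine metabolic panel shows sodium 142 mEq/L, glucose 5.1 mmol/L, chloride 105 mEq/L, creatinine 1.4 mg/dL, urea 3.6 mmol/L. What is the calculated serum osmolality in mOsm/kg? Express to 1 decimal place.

Calculated osmolality = 2·Na + glucose + urea
= 2·142 + 5.1 + 3.6
= 284 + 5.10 + 3.60
= 292.7 mOsm/kg

292.7 mOsm/kg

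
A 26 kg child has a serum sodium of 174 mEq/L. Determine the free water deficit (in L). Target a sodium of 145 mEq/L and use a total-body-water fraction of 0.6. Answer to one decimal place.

3.1 L

TBW = 0.6 · 26 = 15.6 L
Free water deficit = TBW · (Na/145 − 1)
= 15.6 · (174/145 − 1)
= 15.6 · 0.2
= 3.12 L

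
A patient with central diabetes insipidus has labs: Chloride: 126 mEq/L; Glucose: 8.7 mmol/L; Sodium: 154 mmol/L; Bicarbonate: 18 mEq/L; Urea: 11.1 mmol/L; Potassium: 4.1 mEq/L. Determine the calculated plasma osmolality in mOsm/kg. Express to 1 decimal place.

Calculated osmolality = 2·Na + glucose + urea
= 2·154 + 8.7 + 11.1
= 308 + 8.70 + 11.10
= 327.8 mOsm/kg

327.8 mOsm/kg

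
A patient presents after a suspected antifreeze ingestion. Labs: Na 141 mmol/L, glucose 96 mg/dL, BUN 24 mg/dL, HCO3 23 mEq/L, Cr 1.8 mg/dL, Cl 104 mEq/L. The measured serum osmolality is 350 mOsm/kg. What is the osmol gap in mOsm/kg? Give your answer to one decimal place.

54.1 mOsm/kg

Calculated osmolality = 2·Na + glucose/18 + BUN/2.8
= 2·141 + 96/18 + 24/2.8
= 282 + 5.33 + 8.57
= 295.9 mOsm/kg ≈ 295.9 mOsm/kg
Osmolar gap = measured − calculated = 350 − 295.9 = 54.1 mOsm/kg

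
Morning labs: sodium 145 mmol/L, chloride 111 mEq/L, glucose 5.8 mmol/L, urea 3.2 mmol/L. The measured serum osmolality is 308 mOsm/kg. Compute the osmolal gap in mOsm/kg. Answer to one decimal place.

9.0 mOsm/kg

Calculated osmolality = 2·Na + glucose + urea
= 2·145 + 5.8 + 3.2
= 290 + 5.80 + 3.20
= 299 mOsm/kg ≈ 299.0 mOsm/kg
Osmolar gap = measured − calculated = 308 − 299.0 = 9.0 mOsm/kg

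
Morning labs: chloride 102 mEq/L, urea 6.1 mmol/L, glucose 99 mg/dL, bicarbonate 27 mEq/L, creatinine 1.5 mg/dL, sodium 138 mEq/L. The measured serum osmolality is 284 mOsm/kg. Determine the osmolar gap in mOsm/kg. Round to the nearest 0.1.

Calculated osmolality = 2·Na + glucose/18 + urea
= 2·138 + 99/18 + 6.1
= 276 + 5.50 + 6.10
= 287.6 mOsm/kg ≈ 287.6 mOsm/kg
Osmolar gap = measured − calculated = 284 − 287.6 = -3.6 mOsm/kg

-3.6 mOsm/kg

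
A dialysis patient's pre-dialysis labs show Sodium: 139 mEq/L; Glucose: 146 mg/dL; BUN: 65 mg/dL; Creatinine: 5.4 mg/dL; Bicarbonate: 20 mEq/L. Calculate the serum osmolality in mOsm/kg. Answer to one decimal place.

Calculated osmolality = 2·Na + glucose/18 + BUN/2.8
= 2·139 + 146/18 + 65/2.8
= 278 + 8.11 + 23.21
= 309.32 mOsm/kg

309.3 mOsm/kg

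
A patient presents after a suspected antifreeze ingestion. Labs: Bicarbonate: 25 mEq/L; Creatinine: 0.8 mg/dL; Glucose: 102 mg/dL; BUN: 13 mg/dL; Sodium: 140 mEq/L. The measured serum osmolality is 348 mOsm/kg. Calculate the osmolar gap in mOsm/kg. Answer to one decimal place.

Calculated osmolality = 2·Na + glucose/18 + BUN/2.8
= 2·140 + 102/18 + 13/2.8
= 280 + 5.67 + 4.64
= 290.31 mOsm/kg ≈ 290.3 mOsm/kg
Osmolar gap = measured − calculated = 348 − 290.3 = 57.7 mOsm/kg

57.7 mOsm/kg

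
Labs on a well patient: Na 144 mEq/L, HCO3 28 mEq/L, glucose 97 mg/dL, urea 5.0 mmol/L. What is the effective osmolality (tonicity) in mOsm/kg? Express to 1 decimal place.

293.4 mOsm/kg

Effective osmolality excludes urea (freely permeant across cell membranes):
2·Na + glucose/18
= 2·144 + 97/18
= 288 + 5.39
= 293.39 mOsm/kg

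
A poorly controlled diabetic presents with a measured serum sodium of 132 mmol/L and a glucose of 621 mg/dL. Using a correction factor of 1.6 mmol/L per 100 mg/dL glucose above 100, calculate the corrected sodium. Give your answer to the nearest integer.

140 mmol/L

Corrected Na = measured Na + 1.6 · (glucose − 100)/100
= 132 + 1.6 · (621 − 100)/100
= 132 + 8.3
= 140.3 mmol/L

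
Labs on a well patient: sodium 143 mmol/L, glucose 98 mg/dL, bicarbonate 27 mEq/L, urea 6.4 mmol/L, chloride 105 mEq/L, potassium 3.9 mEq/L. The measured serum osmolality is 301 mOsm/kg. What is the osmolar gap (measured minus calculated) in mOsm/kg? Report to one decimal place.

3.2 mOsm/kg

Calculated osmolality = 2·Na + glucose/18 + urea
= 2·143 + 98/18 + 6.4
= 286 + 5.44 + 6.40
= 297.84 mOsm/kg ≈ 297.8 mOsm/kg
Osmolar gap = measured − calculated = 301 − 297.8 = 3.2 mOsm/kg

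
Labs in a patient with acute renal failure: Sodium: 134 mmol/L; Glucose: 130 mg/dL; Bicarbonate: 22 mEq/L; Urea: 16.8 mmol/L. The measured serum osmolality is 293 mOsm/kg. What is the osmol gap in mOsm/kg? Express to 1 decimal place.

1.0 mOsm/kg

Calculated osmolality = 2·Na + glucose/18 + urea
= 2·134 + 130/18 + 16.8
= 268 + 7.22 + 16.80
= 292.02 mOsm/kg ≈ 292.0 mOsm/kg
Osmolar gap = measured − calculated = 293 − 292.0 = 1.0 mOsm/kg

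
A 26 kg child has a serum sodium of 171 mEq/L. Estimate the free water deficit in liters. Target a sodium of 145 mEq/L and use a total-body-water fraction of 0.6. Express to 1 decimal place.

TBW = 0.6 · 26 = 15.6 L
Free water deficit = TBW · (Na/145 − 1)
= 15.6 · (171/145 − 1)
= 15.6 · 0.1793
= 2.8 L

2.8 L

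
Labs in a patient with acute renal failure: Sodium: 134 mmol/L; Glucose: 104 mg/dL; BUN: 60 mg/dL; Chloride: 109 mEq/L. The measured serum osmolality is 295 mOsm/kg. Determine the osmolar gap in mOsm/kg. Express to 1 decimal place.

-0.2 mOsm/kg

Calculated osmolality = 2·Na + glucose/18 + BUN/2.8
= 2·134 + 104/18 + 60/2.8
= 268 + 5.78 + 21.43
= 295.21 mOsm/kg ≈ 295.2 mOsm/kg
Osmolar gap = measured − calculated = 295 − 295.2 = -0.2 mOsm/kg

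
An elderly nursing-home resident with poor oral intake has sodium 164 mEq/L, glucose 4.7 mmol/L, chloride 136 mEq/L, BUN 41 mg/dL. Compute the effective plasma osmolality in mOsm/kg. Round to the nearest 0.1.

332.7 mOsm/kg

Effective osmolality excludes urea (freely permeant across cell membranes):
2·Na + glucose
= 2·164 + 4.7
= 328 + 4.7
= 332.7 mOsm/kg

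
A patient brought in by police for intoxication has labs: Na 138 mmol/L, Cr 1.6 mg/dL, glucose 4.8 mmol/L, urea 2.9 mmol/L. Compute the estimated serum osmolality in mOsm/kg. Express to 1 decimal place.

283.7 mOsm/kg

Calculated osmolality = 2·Na + glucose + urea
= 2·138 + 4.8 + 2.9
= 276 + 4.80 + 2.90
= 283.7 mOsm/kg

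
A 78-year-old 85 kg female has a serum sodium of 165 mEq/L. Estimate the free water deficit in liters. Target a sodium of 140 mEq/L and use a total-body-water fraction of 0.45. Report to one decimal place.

6.8 L

TBW = 0.45 · 85 = 38.25 L
Free water deficit = TBW · (Na/140 − 1)
= 38.25 · (165/140 − 1)
= 38.25 · 0.1786
= 6.83 L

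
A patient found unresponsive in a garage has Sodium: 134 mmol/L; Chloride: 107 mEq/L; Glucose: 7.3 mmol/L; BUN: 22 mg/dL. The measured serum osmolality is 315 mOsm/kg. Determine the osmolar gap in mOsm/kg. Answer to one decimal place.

31.8 mOsm/kg

Calculated osmolality = 2·Na + glucose + BUN/2.8
= 2·134 + 7.3 + 22/2.8
= 268 + 7.30 + 7.86
= 283.16 mOsm/kg ≈ 283.2 mOsm/kg
Osmolar gap = measured − calculated = 315 − 283.2 = 31.8 mOsm/kg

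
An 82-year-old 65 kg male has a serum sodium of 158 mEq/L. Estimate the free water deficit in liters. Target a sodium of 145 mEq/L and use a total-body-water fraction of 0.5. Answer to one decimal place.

2.9 L

TBW = 0.5 · 65 = 32.5 L
Free water deficit = TBW · (Na/145 − 1)
= 32.5 · (158/145 − 1)
= 32.5 · 0.0897
= 2.92 L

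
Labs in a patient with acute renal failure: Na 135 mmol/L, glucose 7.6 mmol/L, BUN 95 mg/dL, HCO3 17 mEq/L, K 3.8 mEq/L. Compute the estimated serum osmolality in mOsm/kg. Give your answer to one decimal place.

Calculated osmolality = 2·Na + glucose + BUN/2.8
= 2·135 + 7.6 + 95/2.8
= 270 + 7.60 + 33.93
= 311.53 mOsm/kg

311.5 mOsm/kg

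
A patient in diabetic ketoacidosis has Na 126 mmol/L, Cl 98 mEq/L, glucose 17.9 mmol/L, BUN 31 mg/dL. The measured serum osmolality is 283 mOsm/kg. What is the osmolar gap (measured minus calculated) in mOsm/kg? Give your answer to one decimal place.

Calculated osmolality = 2·Na + glucose + BUN/2.8
= 2·126 + 17.9 + 31/2.8
= 252 + 17.90 + 11.07
= 280.97 mOsm/kg ≈ 281.0 mOsm/kg
Osmolar gap = measured − calculated = 283 − 281.0 = 2.0 mOsm/kg

2.0 mOsm/kg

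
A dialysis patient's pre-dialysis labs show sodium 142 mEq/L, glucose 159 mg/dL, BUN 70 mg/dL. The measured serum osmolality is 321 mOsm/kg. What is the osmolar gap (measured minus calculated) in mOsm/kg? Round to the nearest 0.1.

3.2 mOsm/kg

Calculated osmolality = 2·Na + glucose/18 + BUN/2.8
= 2·142 + 159/18 + 70/2.8
= 284 + 8.83 + 25
= 317.83 mOsm/kg ≈ 317.8 mOsm/kg
Osmolar gap = measured − calculated = 321 − 317.8 = 3.2 mOsm/kg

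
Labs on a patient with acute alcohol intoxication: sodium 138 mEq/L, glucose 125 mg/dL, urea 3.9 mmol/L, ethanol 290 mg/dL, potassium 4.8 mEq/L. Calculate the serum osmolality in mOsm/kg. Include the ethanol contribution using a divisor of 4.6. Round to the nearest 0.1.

349.9 mOsm/kg

Calculated osmolality = 2·Na + glucose/18 + urea + ethanol/4.6
= 2·138 + 125/18 + 3.9 + 290/4.6
= 276 + 6.94 + 3.90 + 63.04
= 349.88 mOsm/kg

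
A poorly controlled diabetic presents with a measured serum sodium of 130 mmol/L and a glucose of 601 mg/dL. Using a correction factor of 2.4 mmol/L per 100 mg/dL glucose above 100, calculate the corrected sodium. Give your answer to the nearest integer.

Corrected Na = measured Na + 2.4 · (glucose − 100)/100
= 130 + 2.4 · (601 − 100)/100
= 130 + 12
= 142 mmol/L

142 mmol/L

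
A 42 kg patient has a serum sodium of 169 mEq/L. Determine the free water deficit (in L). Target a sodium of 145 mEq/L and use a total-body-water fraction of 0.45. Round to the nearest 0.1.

3.1 L

TBW = 0.45 · 42 = 18.9 L
Free water deficit = TBW · (Na/145 − 1)
= 18.9 · (169/145 − 1)
= 18.9 · 0.1655
= 3.13 L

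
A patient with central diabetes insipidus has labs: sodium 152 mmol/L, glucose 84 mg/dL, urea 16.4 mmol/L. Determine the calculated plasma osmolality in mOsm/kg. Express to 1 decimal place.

Calculated osmolality = 2·Na + glucose/18 + urea
= 2·152 + 84/18 + 16.4
= 304 + 4.67 + 16.40
= 325.07 mOsm/kg

325.1 mOsm/kg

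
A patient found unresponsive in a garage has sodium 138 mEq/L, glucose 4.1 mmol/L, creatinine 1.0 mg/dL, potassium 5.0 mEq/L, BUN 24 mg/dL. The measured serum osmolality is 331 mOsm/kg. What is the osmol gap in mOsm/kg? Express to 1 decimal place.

42.3 mOsm/kg

Calculated osmolality = 2·Na + glucose + BUN/2.8
= 2·138 + 4.1 + 24/2.8
= 276 + 4.10 + 8.57
= 288.67 mOsm/kg ≈ 288.7 mOsm/kg
Osmolar gap = measured − calculated = 331 − 288.7 = 42.3 mOsm/kg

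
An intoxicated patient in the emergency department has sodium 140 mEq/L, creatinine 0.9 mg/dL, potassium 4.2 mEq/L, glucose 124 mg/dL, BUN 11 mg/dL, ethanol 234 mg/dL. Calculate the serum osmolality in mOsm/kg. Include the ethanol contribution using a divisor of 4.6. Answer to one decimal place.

341.7 mOsm/kg

Calculated osmolality = 2·Na + glucose/18 + BUN/2.8 + ethanol/4.6
= 2·140 + 124/18 + 11/2.8 + 234/4.6
= 280 + 6.89 + 3.93 + 50.87
= 341.69 mOsm/kg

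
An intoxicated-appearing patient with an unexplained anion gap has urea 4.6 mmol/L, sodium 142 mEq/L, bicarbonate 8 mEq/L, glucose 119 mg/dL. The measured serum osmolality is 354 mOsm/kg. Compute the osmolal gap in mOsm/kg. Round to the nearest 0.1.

Calculated osmolality = 2·Na + glucose/18 + urea
= 2·142 + 119/18 + 4.6
= 284 + 6.61 + 4.60
= 295.21 mOsm/kg ≈ 295.2 mOsm/kg
Osmolar gap = measured − calculated = 354 − 295.2 = 58.8 mOsm/kg

58.8 mOsm/kg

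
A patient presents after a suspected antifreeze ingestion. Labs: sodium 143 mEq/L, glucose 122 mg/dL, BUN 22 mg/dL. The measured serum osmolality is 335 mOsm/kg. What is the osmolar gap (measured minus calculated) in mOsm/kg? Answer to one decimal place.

34.4 mOsm/kg

Calculated osmolality = 2·Na + glucose/18 + BUN/2.8
= 2·143 + 122/18 + 22/2.8
= 286 + 6.78 + 7.86
= 300.64 mOsm/kg ≈ 300.6 mOsm/kg
Osmolar gap = measured − calculated = 335 − 300.6 = 34.4 mOsm/kg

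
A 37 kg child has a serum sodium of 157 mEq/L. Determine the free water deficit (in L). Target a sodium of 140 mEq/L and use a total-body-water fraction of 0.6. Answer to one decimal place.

TBW = 0.6 · 37 = 22.2 L
Free water deficit = TBW · (Na/140 − 1)
= 22.2 · (157/140 − 1)
= 22.2 · 0.1214
= 2.7 L

2.7 L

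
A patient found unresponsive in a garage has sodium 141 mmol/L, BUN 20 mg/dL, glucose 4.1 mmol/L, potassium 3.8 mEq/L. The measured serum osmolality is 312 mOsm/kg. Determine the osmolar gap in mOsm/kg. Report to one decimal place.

Calculated osmolality = 2·Na + glucose + BUN/2.8
= 2·141 + 4.1 + 20/2.8
= 282 + 4.10 + 7.14
= 293.24 mOsm/kg ≈ 293.2 mOsm/kg
Osmolar gap = measured − calculated = 312 − 293.2 = 18.8 mOsm/kg

18.8 mOsm/kg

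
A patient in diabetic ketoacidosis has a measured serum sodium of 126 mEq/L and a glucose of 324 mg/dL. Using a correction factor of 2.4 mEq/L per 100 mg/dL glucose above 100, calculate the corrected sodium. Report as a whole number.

Corrected Na = measured Na + 2.4 · (glucose − 100)/100
= 126 + 2.4 · (324 − 100)/100
= 126 + 5.4
= 131.4 mEq/L

131 mEq/L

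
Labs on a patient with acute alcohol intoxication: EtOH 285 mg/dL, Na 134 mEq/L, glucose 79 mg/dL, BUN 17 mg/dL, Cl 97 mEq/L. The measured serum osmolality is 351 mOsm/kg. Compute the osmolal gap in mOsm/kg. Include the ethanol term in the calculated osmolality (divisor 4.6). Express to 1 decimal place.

Calculated osmolality = 2·Na + glucose/18 + BUN/2.8 + ethanol/4.6
= 2·134 + 79/18 + 17/2.8 + 285/4.6
= 268 + 4.39 + 6.07 + 61.96
= 340.42 mOsm/kg ≈ 340.4 mOsm/kg
Osmolar gap = measured − calculated = 351 − 340.4 = 10.6 mOsm/kg

10.6 mOsm/kg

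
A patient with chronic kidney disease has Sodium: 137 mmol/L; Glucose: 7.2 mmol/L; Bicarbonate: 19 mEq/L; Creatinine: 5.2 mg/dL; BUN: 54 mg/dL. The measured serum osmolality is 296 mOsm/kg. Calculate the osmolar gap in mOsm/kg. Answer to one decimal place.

Calculated osmolality = 2·Na + glucose + BUN/2.8
= 2·137 + 7.2 + 54/2.8
= 274 + 7.20 + 19.29
= 300.49 mOsm/kg ≈ 300.5 mOsm/kg
Osmolar gap = measured − calculated = 296 − 300.5 = -4.5 mOsm/kg

-4.5 mOsm/kg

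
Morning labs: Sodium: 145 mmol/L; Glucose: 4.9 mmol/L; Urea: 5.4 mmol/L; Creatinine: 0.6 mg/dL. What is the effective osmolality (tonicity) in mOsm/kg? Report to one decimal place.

Effective osmolality excludes urea (freely permeant across cell membranes):
2·Na + glucose
= 2·145 + 4.9
= 290 + 4.9
= 294.9 mOsm/kg

294.9 mOsm/kg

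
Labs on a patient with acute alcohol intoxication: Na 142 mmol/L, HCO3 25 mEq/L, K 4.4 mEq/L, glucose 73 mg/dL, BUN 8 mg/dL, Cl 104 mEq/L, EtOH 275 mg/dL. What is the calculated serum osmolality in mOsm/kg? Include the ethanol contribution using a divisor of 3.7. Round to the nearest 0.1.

365.2 mOsm/kg

Calculated osmolality = 2·Na + glucose/18 + BUN/2.8 + ethanol/3.7
= 2·142 + 73/18 + 8/2.8 + 275/3.7
= 284 + 4.06 + 2.86 + 74.32
= 365.24 mOsm/kg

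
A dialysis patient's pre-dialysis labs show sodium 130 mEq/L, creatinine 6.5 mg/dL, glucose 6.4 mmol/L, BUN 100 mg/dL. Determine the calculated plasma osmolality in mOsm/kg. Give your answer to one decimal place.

Calculated osmolality = 2·Na + glucose + BUN/2.8
= 2·130 + 6.4 + 100/2.8
= 260 + 6.40 + 35.71
= 302.11 mOsm/kg

302.1 mOsm/kg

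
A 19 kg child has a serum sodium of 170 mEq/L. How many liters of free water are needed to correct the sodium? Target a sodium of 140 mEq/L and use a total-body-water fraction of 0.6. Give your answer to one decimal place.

TBW = 0.6 · 19 = 11.4 L
Free water deficit = TBW · (Na/140 − 1)
= 11.4 · (170/140 − 1)
= 11.4 · 0.2143
= 2.44 L

2.4 L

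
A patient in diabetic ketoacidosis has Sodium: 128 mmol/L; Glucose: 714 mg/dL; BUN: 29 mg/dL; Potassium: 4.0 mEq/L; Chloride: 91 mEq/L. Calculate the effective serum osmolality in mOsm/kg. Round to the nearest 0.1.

Effective osmolality excludes urea (freely permeant across cell membranes):
2·Na + glucose/18
= 2·128 + 714/18
= 256 + 39.67
= 295.67 mOsm/kg

295.7 mOsm/kg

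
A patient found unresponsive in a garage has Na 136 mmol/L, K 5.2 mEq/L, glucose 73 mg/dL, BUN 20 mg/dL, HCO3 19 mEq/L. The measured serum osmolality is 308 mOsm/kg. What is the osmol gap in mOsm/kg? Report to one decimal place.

24.8 mOsm/kg

Calculated osmolality = 2·Na + glucose/18 + BUN/2.8
= 2·136 + 73/18 + 20/2.8
= 272 + 4.06 + 7.14
= 283.2 mOsm/kg ≈ 283.2 mOsm/kg
Osmolar gap = measured − calculated = 308 − 283.2 = 24.8 mOsm/kg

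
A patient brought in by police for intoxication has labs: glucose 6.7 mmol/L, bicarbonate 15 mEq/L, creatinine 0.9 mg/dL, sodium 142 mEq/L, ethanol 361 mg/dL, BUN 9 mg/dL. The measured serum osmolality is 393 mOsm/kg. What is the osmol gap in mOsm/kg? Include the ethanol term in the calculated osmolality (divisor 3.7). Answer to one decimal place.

Calculated osmolality = 2·Na + glucose + BUN/2.8 + ethanol/3.7
= 2·142 + 6.7 + 9/2.8 + 361/3.7
= 284 + 6.70 + 3.21 + 97.57
= 391.48 mOsm/kg ≈ 391.5 mOsm/kg
Osmolar gap = measured − calculated = 393 − 391.5 = 1.5 mOsm/kg

1.5 mOsm/kg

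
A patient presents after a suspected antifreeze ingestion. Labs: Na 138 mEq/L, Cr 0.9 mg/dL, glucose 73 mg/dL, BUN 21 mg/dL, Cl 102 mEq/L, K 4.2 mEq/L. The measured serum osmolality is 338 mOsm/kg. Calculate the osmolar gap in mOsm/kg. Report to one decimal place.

50.4 mOsm/kg

Calculated osmolality = 2·Na + glucose/18 + BUN/2.8
= 2·138 + 73/18 + 21/2.8
= 276 + 4.06 + 7.50
= 287.56 mOsm/kg ≈ 287.6 mOsm/kg
Osmolar gap = measured − calculated = 338 − 287.6 = 50.4 mOsm/kg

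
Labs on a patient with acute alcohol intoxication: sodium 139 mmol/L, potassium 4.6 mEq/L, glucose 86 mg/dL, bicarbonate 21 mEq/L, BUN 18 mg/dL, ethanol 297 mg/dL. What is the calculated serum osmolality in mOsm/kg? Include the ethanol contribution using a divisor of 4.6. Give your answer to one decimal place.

353.8 mOsm/kg

Calculated osmolality = 2·Na + glucose/18 + BUN/2.8 + ethanol/4.6
= 2·139 + 86/18 + 18/2.8 + 297/4.6
= 278 + 4.78 + 6.43 + 64.57
= 353.78 mOsm/kg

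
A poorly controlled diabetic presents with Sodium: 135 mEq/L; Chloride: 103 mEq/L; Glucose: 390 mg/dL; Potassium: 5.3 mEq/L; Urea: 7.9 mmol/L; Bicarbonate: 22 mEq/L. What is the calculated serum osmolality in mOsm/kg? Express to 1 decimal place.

299.6 mOsm/kg

Calculated osmolality = 2·Na + glucose/18 + urea
= 2·135 + 390/18 + 7.9
= 270 + 21.67 + 7.90
= 299.57 mOsm/kg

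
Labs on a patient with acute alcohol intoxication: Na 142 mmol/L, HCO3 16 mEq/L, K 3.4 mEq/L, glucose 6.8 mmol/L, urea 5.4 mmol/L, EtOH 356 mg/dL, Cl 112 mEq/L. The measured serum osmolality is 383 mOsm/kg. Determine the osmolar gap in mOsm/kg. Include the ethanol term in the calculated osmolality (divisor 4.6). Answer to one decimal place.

9.4 mOsm/kg

Calculated osmolality = 2·Na + glucose + urea + ethanol/4.6
= 2·142 + 6.8 + 5.4 + 356/4.6
= 284 + 6.80 + 5.40 + 77.39
= 373.59 mOsm/kg ≈ 373.6 mOsm/kg
Osmolar gap = measured − calculated = 383 − 373.6 = 9.4 mOsm/kg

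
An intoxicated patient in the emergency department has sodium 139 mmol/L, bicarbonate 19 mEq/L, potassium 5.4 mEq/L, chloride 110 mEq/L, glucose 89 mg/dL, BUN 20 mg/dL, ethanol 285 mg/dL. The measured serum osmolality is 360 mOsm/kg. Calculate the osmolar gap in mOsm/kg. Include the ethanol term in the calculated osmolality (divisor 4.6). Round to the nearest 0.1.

8.0 mOsm/kg

Calculated osmolality = 2·Na + glucose/18 + BUN/2.8 + ethanol/4.6
= 2·139 + 89/18 + 20/2.8 + 285/4.6
= 278 + 4.94 + 7.14 + 61.96
= 352.04 mOsm/kg ≈ 352.0 mOsm/kg
Osmolar gap = measured − calculated = 360 − 352.0 = 8.0 mOsm/kg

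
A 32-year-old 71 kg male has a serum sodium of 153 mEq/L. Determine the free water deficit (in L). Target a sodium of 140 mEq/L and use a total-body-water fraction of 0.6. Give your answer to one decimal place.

4.0 L

TBW = 0.6 · 71 = 42.6 L
Free water deficit = TBW · (Na/140 − 1)
= 42.6 · (153/140 − 1)
= 42.6 · 0.0929
= 3.96 L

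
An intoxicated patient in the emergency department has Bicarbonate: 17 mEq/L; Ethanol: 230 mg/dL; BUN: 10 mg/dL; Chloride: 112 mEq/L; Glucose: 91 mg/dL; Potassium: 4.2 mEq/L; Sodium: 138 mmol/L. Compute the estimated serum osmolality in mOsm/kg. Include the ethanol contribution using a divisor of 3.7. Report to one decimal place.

Calculated osmolality = 2·Na + glucose/18 + BUN/2.8 + ethanol/3.7
= 2·138 + 91/18 + 10/2.8 + 230/3.7
= 276 + 5.06 + 3.57 + 62.16
= 346.79 mOsm/kg

346.8 mOsm/kg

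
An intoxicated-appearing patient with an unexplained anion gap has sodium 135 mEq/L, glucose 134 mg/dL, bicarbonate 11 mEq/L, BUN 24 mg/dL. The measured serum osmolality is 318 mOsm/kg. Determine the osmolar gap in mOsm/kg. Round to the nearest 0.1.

32.0 mOsm/kg

Calculated osmolality = 2·Na + glucose/18 + BUN/2.8
= 2·135 + 134/18 + 24/2.8
= 270 + 7.44 + 8.57
= 286.01 mOsm/kg ≈ 286.0 mOsm/kg
Osmolar gap = measured − calculated = 318 − 286.0 = 32.0 mOsm/kg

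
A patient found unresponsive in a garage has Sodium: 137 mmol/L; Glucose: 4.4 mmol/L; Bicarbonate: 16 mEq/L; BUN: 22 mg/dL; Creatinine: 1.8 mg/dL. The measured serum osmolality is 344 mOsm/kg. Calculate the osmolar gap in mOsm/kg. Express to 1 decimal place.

57.7 mOsm/kg

Calculated osmolality = 2·Na + glucose + BUN/2.8
= 2·137 + 4.4 + 22/2.8
= 274 + 4.40 + 7.86
= 286.26 mOsm/kg ≈ 286.3 mOsm/kg
Osmolar gap = measured − calculated = 344 − 286.3 = 57.7 mOsm/kg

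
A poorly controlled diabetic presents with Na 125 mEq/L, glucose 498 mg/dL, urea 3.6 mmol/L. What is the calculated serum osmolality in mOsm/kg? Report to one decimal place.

281.3 mOsm/kg

Calculated osmolality = 2·Na + glucose/18 + urea
= 2·125 + 498/18 + 3.6
= 250 + 27.67 + 3.60
= 281.27 mOsm/kg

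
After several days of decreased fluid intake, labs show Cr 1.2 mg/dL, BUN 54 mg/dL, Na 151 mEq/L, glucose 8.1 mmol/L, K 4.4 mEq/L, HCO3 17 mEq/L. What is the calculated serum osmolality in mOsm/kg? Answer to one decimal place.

Calculated osmolality = 2·Na + glucose + BUN/2.8
= 2·151 + 8.1 + 54/2.8
= 302 + 8.10 + 19.29
= 329.39 mOsm/kg

329.4 mOsm/kg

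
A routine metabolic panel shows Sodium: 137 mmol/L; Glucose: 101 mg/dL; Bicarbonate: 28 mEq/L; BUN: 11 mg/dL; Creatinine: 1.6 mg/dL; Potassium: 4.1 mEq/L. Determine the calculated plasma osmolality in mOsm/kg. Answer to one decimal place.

Calculated osmolality = 2·Na + glucose/18 + BUN/2.8
= 2·137 + 101/18 + 11/2.8
= 274 + 5.61 + 3.93
= 283.54 mOsm/kg

283.5 mOsm/kg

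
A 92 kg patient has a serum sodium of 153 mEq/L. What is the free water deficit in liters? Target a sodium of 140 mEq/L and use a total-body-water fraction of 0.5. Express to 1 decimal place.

4.3 L

TBW = 0.5 · 92 = 46 L
Free water deficit = TBW · (Na/140 − 1)
= 46 · (153/140 − 1)
= 46 · 0.0929
= 4.27 L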